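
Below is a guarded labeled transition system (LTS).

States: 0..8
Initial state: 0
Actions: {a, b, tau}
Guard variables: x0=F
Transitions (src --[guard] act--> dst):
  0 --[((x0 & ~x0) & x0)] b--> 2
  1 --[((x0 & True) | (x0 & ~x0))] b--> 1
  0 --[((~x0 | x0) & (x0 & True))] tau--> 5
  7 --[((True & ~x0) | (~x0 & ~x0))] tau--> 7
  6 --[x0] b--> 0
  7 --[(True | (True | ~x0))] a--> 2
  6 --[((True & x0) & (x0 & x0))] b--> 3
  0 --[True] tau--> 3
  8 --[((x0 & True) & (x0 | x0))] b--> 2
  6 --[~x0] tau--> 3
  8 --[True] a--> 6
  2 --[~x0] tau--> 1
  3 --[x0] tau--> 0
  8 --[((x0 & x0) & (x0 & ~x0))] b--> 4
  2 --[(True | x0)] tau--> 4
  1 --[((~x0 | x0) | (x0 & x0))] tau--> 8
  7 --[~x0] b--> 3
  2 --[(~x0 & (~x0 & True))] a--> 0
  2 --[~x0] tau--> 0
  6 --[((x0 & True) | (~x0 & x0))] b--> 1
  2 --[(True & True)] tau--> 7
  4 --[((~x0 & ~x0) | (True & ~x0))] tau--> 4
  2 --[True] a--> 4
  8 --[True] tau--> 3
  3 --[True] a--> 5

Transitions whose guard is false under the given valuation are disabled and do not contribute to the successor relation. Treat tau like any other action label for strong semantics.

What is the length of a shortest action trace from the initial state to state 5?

Breadth-first toward 5:
  depth 0: {0}
  depth 1: {3}
  depth 2: {5}
depth(5)=2, e.g. tau·a

Answer: 2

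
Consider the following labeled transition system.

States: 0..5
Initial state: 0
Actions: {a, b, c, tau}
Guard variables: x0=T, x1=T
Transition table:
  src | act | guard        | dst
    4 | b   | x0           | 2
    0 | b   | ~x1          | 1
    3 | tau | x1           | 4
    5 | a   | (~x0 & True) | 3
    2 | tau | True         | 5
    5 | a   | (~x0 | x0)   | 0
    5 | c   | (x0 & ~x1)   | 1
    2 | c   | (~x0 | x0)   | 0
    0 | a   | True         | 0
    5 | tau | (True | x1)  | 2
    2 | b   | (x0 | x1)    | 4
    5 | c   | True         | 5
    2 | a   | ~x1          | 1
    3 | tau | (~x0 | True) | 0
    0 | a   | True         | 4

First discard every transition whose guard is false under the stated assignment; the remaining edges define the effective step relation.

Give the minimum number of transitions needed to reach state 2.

Breadth-first toward 2:
  Layer 0: {0}
  Layer 1: {4}
  Layer 2: {2}
2 enters at depth 2; path a·b

Answer: 2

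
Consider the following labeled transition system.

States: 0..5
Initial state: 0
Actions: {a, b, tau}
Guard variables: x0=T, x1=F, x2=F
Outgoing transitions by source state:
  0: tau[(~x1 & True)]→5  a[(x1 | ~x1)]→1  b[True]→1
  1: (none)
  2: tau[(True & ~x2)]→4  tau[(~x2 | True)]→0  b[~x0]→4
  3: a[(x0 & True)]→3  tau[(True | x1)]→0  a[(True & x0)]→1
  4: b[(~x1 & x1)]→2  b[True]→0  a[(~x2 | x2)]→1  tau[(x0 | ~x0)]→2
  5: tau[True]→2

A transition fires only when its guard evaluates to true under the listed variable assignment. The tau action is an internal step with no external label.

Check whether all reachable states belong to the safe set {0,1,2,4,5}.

Answer: INVARIANT HOLDS

Analysis:
Allowed set {0,1,2,4,5}
Reach set: {0,1,2,4,5}
  0: ✓
  1: ✓
  2: ✓
  4: ✓
  5: ✓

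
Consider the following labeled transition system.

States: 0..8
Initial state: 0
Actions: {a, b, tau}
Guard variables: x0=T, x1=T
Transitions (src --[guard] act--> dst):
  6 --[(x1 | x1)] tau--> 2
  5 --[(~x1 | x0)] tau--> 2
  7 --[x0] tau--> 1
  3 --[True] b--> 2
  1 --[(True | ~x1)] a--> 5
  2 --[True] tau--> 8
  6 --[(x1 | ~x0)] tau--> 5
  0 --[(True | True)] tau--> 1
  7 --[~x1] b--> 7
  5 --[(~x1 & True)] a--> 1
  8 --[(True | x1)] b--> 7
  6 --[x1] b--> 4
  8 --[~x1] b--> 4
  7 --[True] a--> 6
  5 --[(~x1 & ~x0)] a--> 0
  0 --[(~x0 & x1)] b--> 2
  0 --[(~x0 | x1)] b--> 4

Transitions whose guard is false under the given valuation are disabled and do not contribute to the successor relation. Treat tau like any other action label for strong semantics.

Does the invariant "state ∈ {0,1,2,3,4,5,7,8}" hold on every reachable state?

Answer: INVARIANT VIOLATED at state 6

Trace:
Inv-set: {0,1,2,3,4,5,7,8}
Reach set: {0,1,2,4,5,6,7,8}
  0: safe
  1: safe
  2: safe
  4: safe
  5: safe
  6: ✗ unsafe
  7: safe
  8: safe
counterexample path to 6: tau·a·tau·tau·b·a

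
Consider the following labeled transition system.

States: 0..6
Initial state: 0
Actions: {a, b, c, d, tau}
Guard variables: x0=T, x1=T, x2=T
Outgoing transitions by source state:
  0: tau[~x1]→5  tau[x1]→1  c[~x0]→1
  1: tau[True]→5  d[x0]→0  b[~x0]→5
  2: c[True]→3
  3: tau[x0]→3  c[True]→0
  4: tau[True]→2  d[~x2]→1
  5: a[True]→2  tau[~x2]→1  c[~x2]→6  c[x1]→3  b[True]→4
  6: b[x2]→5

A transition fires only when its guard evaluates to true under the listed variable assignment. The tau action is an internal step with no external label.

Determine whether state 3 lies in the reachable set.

Guard filter leaves 11 enabled edge(s).
depth 0: {0}
depth 1: {1}  cumulative {0,1}
depth 2: {5}  cumulative {0,1,5}
depth 3: {2,3,4}  cumulative {0,1,2,3,4,5}
R = {0,1,2,3,4,5}
trace reaching 3: tau·tau·c

Answer: REACHABLE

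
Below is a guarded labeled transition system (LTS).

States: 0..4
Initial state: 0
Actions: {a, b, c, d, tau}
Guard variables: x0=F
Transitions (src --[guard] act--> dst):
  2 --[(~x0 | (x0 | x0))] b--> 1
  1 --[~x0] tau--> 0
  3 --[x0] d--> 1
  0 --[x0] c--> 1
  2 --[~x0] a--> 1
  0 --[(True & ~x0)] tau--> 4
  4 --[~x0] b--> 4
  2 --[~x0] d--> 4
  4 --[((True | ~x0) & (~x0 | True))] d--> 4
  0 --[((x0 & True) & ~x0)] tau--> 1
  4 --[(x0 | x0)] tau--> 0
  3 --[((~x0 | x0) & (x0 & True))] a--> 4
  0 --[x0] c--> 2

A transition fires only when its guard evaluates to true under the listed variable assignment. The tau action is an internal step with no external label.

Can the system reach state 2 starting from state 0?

Answer: UNREACHABLE

Working:
After dropping false guards: 7 live edges.
depth 0: {0}
depth 1: {4}  now seen {0,4}
R = {0,4}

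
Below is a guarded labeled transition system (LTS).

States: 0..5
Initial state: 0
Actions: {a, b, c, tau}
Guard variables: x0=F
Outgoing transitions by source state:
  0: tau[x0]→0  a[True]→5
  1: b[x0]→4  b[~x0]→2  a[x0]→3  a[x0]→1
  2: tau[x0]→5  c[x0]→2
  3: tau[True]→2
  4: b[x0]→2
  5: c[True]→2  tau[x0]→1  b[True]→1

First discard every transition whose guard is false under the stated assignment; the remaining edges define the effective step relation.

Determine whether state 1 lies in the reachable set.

After dropping false guards: 5 live edges.
Layer 0: {0}
Layer 1: {5}  now seen {0,5}
Layer 2: {1,2}  now seen {0,1,2,5}
R = {0,1,2,5}
Path to 1: a·b

Answer: REACHABLE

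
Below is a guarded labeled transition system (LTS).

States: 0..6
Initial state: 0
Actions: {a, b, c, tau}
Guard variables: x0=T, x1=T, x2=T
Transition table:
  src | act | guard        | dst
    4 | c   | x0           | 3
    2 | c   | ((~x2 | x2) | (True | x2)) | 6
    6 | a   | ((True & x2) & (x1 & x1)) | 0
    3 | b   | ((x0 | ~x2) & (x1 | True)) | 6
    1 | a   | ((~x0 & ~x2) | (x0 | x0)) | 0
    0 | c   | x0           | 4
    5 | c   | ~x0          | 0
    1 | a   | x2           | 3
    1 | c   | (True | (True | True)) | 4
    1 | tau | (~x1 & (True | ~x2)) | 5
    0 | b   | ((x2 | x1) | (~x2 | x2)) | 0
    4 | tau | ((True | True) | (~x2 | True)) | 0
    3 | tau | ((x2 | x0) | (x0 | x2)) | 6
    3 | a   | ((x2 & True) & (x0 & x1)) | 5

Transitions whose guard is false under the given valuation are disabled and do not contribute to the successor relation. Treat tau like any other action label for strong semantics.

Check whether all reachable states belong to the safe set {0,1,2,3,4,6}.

Allowed set {0,1,2,3,4,6}
R = {0,3,4,5,6}
  0: ✓
  3: ✓
  4: ✓
  5: ✗ unsafe
  6: ✓
witness against invariant: c·c·a → 5

Answer: INVARIANT VIOLATED at state 5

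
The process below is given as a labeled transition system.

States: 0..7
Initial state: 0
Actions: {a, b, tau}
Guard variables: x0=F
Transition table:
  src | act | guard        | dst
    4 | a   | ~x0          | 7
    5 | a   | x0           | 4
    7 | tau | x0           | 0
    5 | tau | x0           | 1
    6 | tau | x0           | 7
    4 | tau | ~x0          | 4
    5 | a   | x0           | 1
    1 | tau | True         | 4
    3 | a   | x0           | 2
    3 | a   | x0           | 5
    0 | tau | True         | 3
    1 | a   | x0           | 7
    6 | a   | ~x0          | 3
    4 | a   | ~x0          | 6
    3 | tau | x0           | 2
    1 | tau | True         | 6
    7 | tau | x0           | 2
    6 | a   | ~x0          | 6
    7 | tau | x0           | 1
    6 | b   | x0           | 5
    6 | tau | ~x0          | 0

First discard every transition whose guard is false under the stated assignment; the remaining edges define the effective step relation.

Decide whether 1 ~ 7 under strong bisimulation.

Answer: NOT BISIMILAR

Trace:
Bisimulation quotient by refinement:
  P[0] = {{0,1,2,3,4,5,6,7}}
  P[1] = {{0,1},{2,3,5,7},{4,6}}
  P[2] = {{0},{1},{2,3,5,7},{4},{6}}
stable after 3 split(s): 5 block(s)
[1]={1}  [7]={2,3,5,7}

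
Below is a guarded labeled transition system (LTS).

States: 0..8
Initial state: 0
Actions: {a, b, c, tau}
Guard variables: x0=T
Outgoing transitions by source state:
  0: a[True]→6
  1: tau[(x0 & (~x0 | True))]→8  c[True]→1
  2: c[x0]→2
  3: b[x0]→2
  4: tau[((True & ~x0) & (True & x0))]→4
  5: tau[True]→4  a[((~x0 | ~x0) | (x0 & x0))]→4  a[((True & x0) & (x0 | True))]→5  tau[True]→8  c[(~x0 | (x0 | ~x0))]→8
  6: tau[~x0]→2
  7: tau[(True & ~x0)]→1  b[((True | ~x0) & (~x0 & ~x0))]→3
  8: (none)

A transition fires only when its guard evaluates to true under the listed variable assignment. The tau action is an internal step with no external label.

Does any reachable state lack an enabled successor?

R = {0,6}
  0: a→6  [1 exit(s)]
  6: ∅  [no exit]
trace reaching 6: a

Answer: DEADLOCK at state 6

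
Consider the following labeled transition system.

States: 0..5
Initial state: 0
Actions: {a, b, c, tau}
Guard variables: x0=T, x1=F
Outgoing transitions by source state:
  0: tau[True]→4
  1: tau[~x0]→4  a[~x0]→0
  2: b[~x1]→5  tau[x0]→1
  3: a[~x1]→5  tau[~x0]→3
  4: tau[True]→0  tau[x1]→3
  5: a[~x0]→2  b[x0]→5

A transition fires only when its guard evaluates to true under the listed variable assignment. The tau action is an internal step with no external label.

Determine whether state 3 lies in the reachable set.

Guard filter leaves 6 enabled edge(s).
L0 = {0}
L1 = {4}  total {0,4}
R = {0,4}

Answer: UNREACHABLE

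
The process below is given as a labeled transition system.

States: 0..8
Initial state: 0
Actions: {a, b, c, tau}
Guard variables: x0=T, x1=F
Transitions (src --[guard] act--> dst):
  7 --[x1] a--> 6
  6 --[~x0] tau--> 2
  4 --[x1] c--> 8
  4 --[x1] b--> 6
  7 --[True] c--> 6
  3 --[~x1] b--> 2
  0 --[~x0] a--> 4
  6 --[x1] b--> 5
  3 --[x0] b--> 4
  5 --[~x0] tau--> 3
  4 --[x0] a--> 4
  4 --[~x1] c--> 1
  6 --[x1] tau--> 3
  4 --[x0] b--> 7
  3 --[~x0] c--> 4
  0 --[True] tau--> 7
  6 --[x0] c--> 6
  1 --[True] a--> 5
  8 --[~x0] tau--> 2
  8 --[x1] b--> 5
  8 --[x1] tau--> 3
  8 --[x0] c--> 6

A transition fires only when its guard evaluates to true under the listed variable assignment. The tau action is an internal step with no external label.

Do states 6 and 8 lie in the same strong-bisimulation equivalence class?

Refine partition for ~:
  P[0] = {{0,1,2,3,4,5,6,7,8}}
  P[1] = {{0},{1},{2,5},{3},{4},{6,7,8}}
stable after 2 split(s): 6 block(s)
class of 6: {6,7,8}; class of 8: {6,7,8}

Answer: BISIMILAR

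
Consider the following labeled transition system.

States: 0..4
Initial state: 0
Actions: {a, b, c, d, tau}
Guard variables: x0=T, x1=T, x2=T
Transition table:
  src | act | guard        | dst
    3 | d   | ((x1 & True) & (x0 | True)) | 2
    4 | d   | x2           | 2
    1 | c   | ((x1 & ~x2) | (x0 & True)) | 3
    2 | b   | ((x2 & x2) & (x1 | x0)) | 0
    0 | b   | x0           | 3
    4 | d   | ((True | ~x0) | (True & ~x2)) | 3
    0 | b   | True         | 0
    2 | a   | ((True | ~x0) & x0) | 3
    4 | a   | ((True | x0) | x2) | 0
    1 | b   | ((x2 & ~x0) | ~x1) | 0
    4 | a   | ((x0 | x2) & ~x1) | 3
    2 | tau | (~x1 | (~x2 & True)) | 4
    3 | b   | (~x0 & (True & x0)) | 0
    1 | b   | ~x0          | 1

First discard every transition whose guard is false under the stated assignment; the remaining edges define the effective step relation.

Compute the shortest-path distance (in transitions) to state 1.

Layered search for 1:
  depth 0: {0}
  depth 1: {3}
  depth 2: {2}
1 never appears.

Answer: UNREACHABLE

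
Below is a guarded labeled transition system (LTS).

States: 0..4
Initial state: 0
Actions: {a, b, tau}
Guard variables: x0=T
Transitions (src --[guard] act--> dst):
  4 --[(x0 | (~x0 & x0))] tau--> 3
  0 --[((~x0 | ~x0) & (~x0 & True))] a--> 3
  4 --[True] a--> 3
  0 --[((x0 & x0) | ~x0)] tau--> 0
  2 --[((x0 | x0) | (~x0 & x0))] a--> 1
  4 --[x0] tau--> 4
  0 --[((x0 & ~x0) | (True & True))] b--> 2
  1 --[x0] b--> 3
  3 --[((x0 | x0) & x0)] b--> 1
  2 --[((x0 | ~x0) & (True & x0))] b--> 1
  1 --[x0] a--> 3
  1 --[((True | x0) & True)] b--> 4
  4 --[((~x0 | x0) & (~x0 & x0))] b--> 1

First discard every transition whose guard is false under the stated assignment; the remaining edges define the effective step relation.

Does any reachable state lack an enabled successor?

Answer: DEADLOCK-FREE

Analysis:
Reachable = {0,1,2,3,4}
  0: b→2  tau→0  [2 exit(s)]
  1: a→3  b→3  b→4  [3 exit(s)]
  2: a→1  b→1  [2 exit(s)]
  3: b→1  [1 exit(s)]
  4: a→3  tau→3  tau→4  [3 exit(s)]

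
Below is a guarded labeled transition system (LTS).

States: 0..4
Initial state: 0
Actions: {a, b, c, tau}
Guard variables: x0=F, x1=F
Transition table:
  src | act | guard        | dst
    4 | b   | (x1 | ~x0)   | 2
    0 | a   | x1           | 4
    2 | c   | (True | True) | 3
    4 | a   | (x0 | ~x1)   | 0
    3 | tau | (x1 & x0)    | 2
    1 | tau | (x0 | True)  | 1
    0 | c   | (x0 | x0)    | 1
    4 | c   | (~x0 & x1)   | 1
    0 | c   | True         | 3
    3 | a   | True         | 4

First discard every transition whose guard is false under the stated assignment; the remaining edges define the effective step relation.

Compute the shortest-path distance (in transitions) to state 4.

Answer: 2

Analysis:
Breadth-first toward 4:
  Layer 0: {0}
  Layer 1: {3}
  Layer 2: {4}
depth(4)=2, e.g. c·a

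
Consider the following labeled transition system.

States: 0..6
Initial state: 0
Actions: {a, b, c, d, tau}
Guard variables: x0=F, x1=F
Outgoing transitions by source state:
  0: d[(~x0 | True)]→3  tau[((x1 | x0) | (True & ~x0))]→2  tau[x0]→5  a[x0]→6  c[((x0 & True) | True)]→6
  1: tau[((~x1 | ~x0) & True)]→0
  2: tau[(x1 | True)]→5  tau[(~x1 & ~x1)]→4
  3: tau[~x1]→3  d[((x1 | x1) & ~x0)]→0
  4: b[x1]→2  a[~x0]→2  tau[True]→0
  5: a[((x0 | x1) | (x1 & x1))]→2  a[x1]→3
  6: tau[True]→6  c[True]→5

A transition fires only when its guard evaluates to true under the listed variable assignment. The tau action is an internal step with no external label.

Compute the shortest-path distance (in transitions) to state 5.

Breadth-first toward 5:
  depth 0: {0}
  depth 1: {2,3,6}
  depth 2: {4,5}
first hit 5 at d=2 via c·c

Answer: 2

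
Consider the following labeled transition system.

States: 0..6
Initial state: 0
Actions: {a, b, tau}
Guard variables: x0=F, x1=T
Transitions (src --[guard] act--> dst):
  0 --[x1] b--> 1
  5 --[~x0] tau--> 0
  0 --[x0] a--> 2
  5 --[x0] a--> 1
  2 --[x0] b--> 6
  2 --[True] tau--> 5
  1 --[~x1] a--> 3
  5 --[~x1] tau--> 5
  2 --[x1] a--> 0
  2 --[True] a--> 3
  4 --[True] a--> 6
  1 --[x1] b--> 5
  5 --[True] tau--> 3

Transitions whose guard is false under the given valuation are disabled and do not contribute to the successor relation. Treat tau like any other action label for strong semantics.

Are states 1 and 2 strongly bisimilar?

Bisimulation quotient by refinement:
  P[0] = {{0,1,2,3,4,5,6}}
  P[1] = {{0,1},{2},{3,6},{4},{5}}
  P[2] = {{0},{1},{2},{3,6},{4},{5}}
Fixed point at round 3; 6 class(es).
[1]={1}  [2]={2}

Answer: NOT BISIMILAR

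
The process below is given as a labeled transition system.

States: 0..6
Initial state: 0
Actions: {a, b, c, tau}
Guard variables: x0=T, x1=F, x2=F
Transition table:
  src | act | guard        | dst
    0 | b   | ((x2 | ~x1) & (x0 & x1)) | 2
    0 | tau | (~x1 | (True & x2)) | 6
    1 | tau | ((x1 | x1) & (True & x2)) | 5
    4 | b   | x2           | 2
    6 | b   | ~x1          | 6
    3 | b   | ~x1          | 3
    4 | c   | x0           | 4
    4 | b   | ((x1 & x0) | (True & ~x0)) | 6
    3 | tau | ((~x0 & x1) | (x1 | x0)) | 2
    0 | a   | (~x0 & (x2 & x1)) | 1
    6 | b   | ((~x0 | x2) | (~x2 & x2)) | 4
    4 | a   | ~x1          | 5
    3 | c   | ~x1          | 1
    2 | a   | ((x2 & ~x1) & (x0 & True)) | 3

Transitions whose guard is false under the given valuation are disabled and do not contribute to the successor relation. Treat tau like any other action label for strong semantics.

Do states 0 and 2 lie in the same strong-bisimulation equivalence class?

Refine partition for ~:
  P[0] = {{0,1,2,3,4,5,6}}
  P[1] = {{0},{1,2,5},{3},{4},{6}}
stable after 2 split(s): 5 block(s)
class of 0: {0}; class of 2: {1,2,5}

Answer: NOT BISIMILAR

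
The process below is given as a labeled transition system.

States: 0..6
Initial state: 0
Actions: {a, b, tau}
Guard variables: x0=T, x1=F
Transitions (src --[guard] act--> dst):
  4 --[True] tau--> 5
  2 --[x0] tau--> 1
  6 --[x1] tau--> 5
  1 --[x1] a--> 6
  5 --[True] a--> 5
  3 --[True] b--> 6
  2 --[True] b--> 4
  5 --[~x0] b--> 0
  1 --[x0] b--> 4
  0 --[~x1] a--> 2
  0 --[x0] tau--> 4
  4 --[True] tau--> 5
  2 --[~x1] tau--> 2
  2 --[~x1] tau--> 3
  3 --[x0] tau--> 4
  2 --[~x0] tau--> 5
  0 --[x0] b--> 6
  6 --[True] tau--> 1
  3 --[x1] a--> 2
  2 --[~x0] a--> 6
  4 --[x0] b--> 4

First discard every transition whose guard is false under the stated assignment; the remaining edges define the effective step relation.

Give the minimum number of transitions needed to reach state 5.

Answer: 2

Working:
Breadth-first toward 5:
  Layer 0: {0}
  Layer 1: {2,4,6}
  Layer 2: {1,3,5}
5 enters at depth 2; path tau·tau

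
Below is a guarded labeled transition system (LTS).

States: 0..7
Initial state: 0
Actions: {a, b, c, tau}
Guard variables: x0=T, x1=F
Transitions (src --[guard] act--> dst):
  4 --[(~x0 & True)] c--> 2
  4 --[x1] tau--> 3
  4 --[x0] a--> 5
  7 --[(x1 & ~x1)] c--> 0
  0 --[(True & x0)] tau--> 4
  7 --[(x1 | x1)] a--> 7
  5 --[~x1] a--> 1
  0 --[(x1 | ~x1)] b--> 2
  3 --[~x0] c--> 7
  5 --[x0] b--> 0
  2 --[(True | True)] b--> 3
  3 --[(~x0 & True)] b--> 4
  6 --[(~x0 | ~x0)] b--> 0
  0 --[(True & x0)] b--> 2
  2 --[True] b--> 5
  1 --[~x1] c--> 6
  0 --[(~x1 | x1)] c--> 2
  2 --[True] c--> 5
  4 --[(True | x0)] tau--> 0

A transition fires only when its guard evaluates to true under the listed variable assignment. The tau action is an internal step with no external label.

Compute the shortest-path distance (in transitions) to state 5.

Answer: 2

Trace:
Layered search for 5:
  depth 0: {0}
  depth 1: {2,4}
  depth 2: {3,5}
5 enters at depth 2; path b·b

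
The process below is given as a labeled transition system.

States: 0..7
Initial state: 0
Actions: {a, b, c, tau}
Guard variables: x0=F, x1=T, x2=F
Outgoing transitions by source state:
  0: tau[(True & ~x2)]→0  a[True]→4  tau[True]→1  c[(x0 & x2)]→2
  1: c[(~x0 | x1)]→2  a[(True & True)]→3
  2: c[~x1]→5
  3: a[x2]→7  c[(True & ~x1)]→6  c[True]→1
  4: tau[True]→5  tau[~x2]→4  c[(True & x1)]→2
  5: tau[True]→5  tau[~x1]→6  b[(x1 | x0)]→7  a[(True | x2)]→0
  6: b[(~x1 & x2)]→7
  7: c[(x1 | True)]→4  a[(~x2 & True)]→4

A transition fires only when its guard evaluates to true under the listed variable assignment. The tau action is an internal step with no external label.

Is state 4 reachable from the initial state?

Answer: REACHABLE

Trace:
Guard filter leaves 14 enabled edge(s).
Layer 0: {0}
Layer 1: {1,4}  now seen {0,1,4}
Layer 2: {2,3,5}  now seen {0,1,2,3,4,5}
Layer 3: {7}  now seen {0,1,2,3,4,5,7}
R = {0,1,2,3,4,5,7}
trace reaching 4: a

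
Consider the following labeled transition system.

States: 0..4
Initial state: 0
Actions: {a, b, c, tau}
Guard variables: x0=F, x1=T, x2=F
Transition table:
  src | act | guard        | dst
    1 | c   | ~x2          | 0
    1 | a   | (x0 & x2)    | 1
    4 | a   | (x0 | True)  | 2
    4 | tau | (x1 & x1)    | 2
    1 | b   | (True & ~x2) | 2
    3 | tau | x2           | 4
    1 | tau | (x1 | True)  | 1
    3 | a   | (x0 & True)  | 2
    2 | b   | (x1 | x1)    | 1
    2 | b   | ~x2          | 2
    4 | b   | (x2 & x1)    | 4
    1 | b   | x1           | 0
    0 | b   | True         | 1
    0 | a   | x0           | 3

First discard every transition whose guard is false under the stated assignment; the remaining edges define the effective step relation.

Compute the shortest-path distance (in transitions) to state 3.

Answer: UNREACHABLE

Working:
BFS to 3:
  Layer 0: {0}
  Layer 1: {1}
  Layer 2: {2}
3 never appears.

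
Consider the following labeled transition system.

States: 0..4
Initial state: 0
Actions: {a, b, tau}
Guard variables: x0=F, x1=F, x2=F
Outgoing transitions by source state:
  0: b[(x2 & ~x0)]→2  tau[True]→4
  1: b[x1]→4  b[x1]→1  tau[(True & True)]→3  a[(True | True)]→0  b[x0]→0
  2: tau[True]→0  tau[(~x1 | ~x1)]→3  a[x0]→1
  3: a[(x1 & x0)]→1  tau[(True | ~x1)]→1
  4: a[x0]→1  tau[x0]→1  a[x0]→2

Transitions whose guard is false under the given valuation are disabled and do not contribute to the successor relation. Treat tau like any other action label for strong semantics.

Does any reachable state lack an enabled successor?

Reach set: {0,4}
  0: tau→4  [1 exit(s)]
  4: ∅  [no exit]
Path to 4: tau

Answer: DEADLOCK at state 4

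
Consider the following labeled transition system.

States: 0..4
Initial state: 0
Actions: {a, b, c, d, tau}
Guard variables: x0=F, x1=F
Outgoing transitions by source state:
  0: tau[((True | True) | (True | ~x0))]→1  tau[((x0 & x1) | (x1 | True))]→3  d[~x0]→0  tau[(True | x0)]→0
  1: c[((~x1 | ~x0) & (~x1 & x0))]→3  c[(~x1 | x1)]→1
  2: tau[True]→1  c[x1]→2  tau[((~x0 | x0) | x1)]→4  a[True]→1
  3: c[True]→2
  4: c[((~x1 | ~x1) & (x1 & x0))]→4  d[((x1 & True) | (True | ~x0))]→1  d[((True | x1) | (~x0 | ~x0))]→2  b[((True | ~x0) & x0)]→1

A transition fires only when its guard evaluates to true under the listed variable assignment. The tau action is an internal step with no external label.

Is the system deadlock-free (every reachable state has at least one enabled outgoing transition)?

Reachable = {0,1,2,3,4}
  0: d→0  tau→0  tau→1  tau→3  [4 exit(s)]
  1: c→1  [1 exit(s)]
  2: a→1  tau→1  tau→4  [3 exit(s)]
  3: c→2  [1 exit(s)]
  4: d→1  d→2  [2 exit(s)]

Answer: DEADLOCK-FREE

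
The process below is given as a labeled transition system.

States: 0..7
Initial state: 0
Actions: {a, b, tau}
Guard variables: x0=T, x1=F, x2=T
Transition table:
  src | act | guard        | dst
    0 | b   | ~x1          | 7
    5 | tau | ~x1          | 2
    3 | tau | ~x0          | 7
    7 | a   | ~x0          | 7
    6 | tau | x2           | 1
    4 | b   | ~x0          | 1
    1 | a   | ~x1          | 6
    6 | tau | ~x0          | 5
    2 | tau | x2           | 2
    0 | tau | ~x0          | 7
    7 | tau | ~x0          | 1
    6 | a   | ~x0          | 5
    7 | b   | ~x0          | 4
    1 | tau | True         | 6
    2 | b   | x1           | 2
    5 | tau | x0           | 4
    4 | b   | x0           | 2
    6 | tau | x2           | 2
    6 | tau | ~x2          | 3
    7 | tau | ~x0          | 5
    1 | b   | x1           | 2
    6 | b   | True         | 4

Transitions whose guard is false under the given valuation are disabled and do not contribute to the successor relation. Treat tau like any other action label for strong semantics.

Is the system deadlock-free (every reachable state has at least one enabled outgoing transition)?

Answer: DEADLOCK at state 7

Analysis:
Reach set: {0,7}
  0: b→7  [1 out]
  7: ∅  [STUCK]
Path to 7: b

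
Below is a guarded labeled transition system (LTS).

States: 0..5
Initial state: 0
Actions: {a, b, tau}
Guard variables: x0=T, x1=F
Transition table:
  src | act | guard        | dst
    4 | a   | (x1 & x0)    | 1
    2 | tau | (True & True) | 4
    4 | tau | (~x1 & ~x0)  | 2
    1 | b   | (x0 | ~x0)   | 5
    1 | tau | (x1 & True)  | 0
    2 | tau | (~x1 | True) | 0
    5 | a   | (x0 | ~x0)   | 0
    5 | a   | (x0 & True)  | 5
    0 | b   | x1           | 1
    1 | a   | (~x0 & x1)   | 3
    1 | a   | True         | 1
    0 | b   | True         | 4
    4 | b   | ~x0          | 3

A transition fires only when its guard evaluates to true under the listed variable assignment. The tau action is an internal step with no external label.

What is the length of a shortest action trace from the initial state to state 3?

Breadth-first toward 3:
  L0 = {0}
  L1 = {4}
3 never appears.

Answer: UNREACHABLE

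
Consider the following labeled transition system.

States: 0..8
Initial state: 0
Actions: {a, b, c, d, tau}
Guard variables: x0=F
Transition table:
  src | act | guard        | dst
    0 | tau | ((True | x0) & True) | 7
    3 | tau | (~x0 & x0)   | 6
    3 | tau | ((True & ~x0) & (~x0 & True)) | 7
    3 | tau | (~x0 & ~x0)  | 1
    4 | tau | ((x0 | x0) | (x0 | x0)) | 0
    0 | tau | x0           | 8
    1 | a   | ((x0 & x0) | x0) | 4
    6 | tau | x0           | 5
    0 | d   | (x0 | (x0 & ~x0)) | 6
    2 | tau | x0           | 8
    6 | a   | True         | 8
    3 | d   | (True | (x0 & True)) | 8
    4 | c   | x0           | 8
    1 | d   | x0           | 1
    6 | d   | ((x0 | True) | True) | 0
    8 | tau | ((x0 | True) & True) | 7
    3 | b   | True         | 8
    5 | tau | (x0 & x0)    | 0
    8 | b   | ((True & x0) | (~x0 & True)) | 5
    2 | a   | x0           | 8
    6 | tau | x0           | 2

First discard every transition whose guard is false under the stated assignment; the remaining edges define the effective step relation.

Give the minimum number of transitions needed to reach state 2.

Breadth-first toward 2:
  depth 0: {0}
  depth 1: {7}
2 never appears.

Answer: UNREACHABLE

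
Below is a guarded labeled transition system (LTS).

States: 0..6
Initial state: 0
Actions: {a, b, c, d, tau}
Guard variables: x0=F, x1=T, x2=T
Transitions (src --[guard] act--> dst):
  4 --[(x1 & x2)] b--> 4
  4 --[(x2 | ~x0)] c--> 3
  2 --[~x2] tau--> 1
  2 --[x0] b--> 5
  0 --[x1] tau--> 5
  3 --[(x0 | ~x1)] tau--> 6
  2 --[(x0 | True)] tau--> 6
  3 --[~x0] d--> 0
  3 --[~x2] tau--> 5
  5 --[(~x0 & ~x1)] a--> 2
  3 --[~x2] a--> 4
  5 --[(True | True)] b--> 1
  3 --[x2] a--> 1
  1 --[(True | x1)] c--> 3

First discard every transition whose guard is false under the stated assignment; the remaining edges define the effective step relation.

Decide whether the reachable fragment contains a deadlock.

Answer: DEADLOCK-FREE

Analysis:
R = {0,1,3,5}
  0: tau→5  [1 out]
  1: c→3  [1 out]
  3: a→1  d→0  [2 out]
  5: b→1  [1 out]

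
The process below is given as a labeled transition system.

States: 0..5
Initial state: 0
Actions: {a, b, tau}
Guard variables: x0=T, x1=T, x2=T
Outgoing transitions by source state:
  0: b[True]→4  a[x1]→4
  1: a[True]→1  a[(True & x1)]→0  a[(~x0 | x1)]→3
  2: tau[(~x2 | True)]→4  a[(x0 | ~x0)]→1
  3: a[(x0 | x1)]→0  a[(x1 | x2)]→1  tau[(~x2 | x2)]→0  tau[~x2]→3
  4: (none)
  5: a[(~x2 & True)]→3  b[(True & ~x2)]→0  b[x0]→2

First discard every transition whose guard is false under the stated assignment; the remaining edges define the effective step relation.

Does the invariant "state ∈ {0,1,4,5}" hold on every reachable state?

Inv-set: {0,1,4,5}
R = {0,4}
  0: ✓
  4: ✓

Answer: INVARIANT HOLDS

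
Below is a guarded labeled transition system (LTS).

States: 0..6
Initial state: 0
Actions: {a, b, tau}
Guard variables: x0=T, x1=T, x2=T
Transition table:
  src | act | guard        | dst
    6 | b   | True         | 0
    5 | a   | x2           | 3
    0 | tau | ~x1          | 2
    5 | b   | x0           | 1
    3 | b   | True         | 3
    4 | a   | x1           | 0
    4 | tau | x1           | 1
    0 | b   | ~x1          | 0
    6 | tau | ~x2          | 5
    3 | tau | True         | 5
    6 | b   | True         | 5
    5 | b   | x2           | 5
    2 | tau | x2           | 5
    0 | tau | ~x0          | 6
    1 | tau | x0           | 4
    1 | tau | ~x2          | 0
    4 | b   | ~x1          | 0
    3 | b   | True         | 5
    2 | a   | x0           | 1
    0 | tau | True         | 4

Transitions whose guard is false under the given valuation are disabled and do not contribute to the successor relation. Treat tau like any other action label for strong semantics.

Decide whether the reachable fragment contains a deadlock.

Answer: DEADLOCK-FREE

Analysis:
Reachable = {0,1,4}
  0: tau→4  [1 out]
  1: tau→4  [1 out]
  4: a→0  tau→1  [2 out]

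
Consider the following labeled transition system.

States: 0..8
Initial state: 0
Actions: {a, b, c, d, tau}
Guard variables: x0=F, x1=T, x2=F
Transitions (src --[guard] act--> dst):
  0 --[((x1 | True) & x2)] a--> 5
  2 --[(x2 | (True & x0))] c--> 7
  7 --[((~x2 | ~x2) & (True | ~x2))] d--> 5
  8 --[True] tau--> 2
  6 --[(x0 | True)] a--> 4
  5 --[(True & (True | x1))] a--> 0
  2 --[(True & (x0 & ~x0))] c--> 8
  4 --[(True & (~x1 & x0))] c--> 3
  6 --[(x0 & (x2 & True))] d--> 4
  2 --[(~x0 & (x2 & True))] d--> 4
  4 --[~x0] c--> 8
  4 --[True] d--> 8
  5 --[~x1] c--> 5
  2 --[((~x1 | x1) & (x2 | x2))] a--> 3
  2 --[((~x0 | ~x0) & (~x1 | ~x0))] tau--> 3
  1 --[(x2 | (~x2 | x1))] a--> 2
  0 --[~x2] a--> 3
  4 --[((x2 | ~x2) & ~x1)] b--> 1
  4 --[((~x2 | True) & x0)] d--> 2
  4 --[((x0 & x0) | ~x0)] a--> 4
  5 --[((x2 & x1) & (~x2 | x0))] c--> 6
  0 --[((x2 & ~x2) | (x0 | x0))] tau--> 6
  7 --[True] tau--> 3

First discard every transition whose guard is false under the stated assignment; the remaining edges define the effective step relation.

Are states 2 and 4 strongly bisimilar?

Answer: NOT BISIMILAR

Analysis:
Bisimulation quotient by refinement:
  P[0] = {{0,1,2,3,4,5,6,7,8}}
  P[1] = {{0,1,5,6},{2,8},{3},{4},{7}}
  P[2] = {{0},{1},{2},{3},{4},{5},{6},{7},{8}}
9 equivalence class(es) (converged in 3)
[2]={2}  [4]={4}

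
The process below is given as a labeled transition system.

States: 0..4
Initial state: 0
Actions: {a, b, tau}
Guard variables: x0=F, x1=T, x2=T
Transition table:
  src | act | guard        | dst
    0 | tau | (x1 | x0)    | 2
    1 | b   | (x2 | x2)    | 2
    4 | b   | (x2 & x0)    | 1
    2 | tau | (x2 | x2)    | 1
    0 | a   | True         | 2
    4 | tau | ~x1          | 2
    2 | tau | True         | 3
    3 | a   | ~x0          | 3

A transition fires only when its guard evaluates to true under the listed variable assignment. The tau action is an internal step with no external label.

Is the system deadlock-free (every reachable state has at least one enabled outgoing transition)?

Reach set: {0,1,2,3}
  0: a→2  tau→2  [2 exit(s)]
  1: b→2  [1 exit(s)]
  2: tau→1  tau→3  [2 exit(s)]
  3: a→3  [1 exit(s)]

Answer: DEADLOCK-FREE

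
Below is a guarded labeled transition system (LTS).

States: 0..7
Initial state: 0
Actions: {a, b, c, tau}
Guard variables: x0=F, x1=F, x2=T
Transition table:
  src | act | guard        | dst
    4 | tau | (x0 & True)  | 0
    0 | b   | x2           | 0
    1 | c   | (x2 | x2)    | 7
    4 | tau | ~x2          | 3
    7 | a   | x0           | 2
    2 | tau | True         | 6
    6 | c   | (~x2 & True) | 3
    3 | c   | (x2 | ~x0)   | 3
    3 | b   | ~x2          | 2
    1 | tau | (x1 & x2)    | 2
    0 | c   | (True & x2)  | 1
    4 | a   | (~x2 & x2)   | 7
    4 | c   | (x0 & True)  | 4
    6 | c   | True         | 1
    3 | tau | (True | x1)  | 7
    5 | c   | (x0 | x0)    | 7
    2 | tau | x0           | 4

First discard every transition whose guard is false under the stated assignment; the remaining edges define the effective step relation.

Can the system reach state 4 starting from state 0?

After dropping false guards: 7 live edges.
L0 = {0}
L1 = {1}  total {0,1}
L2 = {7}  total {0,1,7}
R = {0,1,7}

Answer: UNREACHABLE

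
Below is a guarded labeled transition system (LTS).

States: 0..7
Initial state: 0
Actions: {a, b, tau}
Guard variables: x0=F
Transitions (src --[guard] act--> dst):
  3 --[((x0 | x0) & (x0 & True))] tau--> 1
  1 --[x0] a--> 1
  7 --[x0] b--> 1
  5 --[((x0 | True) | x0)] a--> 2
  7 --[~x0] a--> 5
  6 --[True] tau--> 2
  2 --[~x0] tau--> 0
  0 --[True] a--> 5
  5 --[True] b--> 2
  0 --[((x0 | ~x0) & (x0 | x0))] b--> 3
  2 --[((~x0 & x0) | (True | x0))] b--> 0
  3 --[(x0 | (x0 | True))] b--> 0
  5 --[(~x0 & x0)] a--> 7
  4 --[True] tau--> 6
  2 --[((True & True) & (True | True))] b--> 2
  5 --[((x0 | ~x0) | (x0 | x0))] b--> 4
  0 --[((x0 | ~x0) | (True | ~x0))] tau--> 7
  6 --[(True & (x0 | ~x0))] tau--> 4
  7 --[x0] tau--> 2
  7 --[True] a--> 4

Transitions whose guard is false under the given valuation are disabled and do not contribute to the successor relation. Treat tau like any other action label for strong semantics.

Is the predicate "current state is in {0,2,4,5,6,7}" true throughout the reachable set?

Inv-set: {0,2,4,5,6,7}
R = {0,2,4,5,6,7}
  0: ok
  2: ok
  4: ok
  5: ok
  6: ok
  7: ok

Answer: INVARIANT HOLDS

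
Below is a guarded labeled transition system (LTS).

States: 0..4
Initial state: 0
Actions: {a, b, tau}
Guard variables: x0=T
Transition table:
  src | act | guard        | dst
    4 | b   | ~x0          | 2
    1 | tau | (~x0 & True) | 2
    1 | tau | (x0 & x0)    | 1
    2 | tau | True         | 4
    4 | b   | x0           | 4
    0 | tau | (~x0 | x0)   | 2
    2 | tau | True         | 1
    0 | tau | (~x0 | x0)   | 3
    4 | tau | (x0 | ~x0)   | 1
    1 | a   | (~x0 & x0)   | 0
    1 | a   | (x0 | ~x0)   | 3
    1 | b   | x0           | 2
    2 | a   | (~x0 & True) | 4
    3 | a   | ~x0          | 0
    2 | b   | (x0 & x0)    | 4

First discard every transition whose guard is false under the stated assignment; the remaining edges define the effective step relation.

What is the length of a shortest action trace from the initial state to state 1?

Answer: 2

Working:
BFS to 1:
  depth 0: {0}
  depth 1: {2,3}
  depth 2: {1,4}
first hit 1 at d=2 via tau·tau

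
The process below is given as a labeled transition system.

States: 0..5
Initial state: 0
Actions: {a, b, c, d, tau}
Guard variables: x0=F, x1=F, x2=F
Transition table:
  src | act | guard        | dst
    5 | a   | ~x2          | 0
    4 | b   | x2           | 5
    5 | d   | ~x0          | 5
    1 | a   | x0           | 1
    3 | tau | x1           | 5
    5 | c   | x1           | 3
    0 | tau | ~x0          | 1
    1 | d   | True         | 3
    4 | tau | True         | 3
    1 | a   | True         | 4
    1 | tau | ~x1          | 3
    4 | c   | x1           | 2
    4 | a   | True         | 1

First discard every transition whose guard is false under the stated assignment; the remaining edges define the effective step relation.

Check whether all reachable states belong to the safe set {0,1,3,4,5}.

Safe = {0,1,3,4,5}
Reachable = {0,1,3,4}
  0: ok
  1: ok
  3: ok
  4: ok

Answer: INVARIANT HOLDS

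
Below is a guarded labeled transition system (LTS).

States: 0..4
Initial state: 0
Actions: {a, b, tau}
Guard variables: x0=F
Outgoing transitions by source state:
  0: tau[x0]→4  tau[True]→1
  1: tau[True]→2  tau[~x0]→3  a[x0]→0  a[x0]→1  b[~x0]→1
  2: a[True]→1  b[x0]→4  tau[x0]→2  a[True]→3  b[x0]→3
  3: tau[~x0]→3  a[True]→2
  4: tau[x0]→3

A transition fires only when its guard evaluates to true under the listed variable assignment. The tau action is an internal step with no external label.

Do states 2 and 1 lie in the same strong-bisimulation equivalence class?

Answer: NOT BISIMILAR

Working:
Bisimulation quotient by refinement:
  P[0] = {{0,1,2,3,4}}
  P[1] = {{0},{1},{2},{3},{4}}
5 equivalence class(es) (converged in 2)
2∈{2}, 1∈{1}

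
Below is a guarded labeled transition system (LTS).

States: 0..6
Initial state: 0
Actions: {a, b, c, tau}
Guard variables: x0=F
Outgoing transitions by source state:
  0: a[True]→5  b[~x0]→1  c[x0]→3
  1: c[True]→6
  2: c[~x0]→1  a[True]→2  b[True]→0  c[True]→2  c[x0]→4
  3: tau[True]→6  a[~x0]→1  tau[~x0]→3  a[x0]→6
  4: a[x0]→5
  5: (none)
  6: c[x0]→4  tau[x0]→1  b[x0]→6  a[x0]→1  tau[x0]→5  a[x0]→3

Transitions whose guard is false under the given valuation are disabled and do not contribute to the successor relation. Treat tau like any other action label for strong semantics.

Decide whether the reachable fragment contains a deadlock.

Reach set: {0,1,5,6}
  0: a→5  b→1  [deg 2]
  1: c→6  [deg 1]
  5: ∅  [deadlock]
  6: ∅  [deadlock]
trace reaching 5: a

Answer: DEADLOCK at state 5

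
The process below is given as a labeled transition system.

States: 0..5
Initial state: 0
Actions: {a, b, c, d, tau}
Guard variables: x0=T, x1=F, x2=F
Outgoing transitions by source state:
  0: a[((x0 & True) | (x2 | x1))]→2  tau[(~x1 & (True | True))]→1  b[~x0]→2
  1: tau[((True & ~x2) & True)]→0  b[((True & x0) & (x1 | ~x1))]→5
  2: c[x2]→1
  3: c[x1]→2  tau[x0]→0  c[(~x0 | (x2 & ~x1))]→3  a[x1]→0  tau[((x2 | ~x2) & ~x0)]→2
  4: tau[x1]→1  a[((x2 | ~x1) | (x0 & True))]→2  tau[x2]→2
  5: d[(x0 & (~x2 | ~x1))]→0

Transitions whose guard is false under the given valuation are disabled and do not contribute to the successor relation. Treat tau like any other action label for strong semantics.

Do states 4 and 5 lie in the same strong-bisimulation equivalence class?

Refine partition for ~:
  round 0: {{0,1,2,3,4,5}}
  round 1: {{0},{1},{2},{3},{4},{5}}
stable after 2 split(s): 6 block(s)
class of 4: {4}; class of 5: {5}

Answer: NOT BISIMILAR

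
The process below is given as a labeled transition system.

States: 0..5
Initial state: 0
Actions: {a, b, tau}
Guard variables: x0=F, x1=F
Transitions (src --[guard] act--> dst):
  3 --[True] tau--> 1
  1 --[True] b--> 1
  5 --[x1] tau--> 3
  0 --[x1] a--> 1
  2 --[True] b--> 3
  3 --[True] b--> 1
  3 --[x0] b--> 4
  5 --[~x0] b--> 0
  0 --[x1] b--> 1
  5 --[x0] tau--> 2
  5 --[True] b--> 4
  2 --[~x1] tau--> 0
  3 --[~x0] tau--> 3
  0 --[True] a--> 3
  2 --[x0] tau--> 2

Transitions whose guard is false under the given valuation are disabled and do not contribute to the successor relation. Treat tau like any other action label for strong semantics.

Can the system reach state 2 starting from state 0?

Answer: UNREACHABLE

Trace:
After dropping false guards: 9 live edges.
L0 = {0}
L1 = {3}  total {0,3}
L2 = {1}  total {0,1,3}
R = {0,1,3}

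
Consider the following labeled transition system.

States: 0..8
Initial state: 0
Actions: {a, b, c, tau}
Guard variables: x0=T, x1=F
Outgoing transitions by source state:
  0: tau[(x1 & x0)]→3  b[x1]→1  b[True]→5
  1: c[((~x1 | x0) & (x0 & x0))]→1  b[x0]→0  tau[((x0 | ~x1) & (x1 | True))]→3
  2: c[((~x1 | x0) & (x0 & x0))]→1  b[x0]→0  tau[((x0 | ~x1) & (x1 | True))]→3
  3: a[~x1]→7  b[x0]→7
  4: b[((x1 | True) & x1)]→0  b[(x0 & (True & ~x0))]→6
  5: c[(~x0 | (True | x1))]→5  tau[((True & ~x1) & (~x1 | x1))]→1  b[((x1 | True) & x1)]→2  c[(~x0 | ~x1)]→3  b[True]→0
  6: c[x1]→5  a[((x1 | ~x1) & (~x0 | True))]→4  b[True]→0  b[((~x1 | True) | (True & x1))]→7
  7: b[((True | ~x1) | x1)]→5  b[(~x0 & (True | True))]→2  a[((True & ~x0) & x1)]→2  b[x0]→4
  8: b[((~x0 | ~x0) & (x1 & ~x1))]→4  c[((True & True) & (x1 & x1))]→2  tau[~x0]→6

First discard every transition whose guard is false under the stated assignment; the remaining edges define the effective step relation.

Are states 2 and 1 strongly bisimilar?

Answer: BISIMILAR

Analysis:
Compute ~ classes (split until stable):
  π0 = {{0,1,2,3,4,5,6,7,8}}
  π1 = {{0,7},{1,2,5},{3,6},{4,8}}
  π2 = {{0},{1,2},{3},{4,8},{5},{6},{7}}
7 equivalence class(es) (converged in 3)
[2]={1,2}  [1]={1,2}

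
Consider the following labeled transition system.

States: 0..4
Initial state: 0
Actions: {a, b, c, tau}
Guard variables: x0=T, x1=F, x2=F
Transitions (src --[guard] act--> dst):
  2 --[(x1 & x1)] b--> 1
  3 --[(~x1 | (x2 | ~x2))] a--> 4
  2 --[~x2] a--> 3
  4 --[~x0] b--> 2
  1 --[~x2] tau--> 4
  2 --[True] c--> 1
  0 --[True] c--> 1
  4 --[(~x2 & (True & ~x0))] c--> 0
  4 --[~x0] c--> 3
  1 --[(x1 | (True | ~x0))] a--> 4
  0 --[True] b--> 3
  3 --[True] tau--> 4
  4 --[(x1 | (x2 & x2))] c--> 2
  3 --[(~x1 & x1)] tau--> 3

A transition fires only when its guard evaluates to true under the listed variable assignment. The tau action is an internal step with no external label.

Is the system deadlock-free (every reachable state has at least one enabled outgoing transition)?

Reachable = {0,1,3,4}
  0: b→3  c→1  [deg 2]
  1: a→4  tau→4  [deg 2]
  3: a→4  tau→4  [deg 2]
  4: ∅  [no exit]
witness 4: c·tau

Answer: DEADLOCK at state 4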